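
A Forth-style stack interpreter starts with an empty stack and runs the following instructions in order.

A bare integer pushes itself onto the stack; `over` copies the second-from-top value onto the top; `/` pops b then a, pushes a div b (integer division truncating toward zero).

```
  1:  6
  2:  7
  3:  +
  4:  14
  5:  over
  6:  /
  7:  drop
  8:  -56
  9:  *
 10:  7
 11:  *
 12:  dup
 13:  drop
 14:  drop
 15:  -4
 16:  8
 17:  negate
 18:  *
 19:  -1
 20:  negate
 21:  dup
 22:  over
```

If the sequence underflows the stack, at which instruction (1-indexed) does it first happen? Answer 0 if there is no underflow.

6       [6]
7       [6, 7]
+       [13]
14      [13, 14]
over    [13, 14, 13]
/       [13, 1]
drop    [13]
-56     [13, -56]
*       [-728]
7       [-728, 7]
*       [-5096]
dup     [-5096, -5096]
drop    [-5096]
drop    []
-4      [-4]
8       [-4, 8]
negate  [-4, -8]
*       [32]
-1      [32, -1]
negate  [32, 1]
dup     [32, 1, 1]
over    [32, 1, 1, 1]

0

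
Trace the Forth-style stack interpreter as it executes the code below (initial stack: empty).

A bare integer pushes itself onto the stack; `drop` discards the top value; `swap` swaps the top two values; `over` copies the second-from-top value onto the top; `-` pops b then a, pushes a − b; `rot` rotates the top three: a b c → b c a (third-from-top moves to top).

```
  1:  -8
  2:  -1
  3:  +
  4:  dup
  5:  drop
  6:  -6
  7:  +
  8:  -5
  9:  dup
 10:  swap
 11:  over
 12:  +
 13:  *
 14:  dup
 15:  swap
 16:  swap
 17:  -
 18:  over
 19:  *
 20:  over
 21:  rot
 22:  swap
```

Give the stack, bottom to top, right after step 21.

-8    -8
-1    -8 -1
+     -9
dup   -9 -9
drop  -9
-6    -9 -6
+     -15
-5    -15 -5
dup   -15 -5 -5
swap  -15 -5 -5
over  -15 -5 -5 -5
+     -15 -5 -10
*     -15 50
dup   -15 50 50
swap  -15 50 50
swap  -15 50 50
-     -15 0
over  -15 0 -15
*     -15 0
over  -15 0 -15
rot   0 -15 -15

[0, -15, -15]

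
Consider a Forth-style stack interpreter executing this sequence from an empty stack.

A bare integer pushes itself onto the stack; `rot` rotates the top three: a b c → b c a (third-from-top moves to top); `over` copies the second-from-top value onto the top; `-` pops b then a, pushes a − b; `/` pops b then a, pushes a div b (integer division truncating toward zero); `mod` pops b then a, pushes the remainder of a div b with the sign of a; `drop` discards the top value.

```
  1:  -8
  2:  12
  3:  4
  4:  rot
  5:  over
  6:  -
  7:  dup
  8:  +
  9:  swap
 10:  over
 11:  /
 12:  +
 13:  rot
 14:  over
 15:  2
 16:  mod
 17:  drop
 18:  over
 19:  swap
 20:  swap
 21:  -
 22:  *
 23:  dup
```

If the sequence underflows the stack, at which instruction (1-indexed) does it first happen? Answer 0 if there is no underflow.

-8   : [-8]
12   : [-8, 12]
4    : [-8, 12, 4]
rot  : [12, 4, -8]
over : [12, 4, -8, 4]
-    : [12, 4, -12]
dup  : [12, 4, -12, -12]
+    : [12, 4, -24]
swap : [12, -24, 4]
over : [12, -24, 4, -24]
/    : [12, -24, 0]
+    : [12, -24]
rot  — needs 3 operands, stack has 2 → underflow

13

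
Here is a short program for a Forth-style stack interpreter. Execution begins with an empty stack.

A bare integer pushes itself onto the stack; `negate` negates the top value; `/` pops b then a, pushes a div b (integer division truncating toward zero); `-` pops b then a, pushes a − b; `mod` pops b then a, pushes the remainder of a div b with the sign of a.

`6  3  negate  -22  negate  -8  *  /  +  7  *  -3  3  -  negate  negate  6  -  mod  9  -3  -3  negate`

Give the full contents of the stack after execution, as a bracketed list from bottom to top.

[6, 9, -3, 3]

6      : [6]
3      : [6, 3]
negate : [6, -3]
-22    : [6, -3, -22]
negate : [6, -3, 22]
-8     : [6, -3, 22, -8]
*      : [6, -3, -176]
/      : [6, 0]
+      : [6]
7      : [6, 7]
*      : [42]
-3     : [42, -3]
3      : [42, -3, 3]
-      : [42, -6]
negate : [42, 6]
negate : [42, -6]
6      : [42, -6, 6]
-      : [42, -12]
mod    : [6]
9      : [6, 9]
-3     : [6, 9, -3]
-3     : [6, 9, -3, -3]
negate : [6, 9, -3, 3]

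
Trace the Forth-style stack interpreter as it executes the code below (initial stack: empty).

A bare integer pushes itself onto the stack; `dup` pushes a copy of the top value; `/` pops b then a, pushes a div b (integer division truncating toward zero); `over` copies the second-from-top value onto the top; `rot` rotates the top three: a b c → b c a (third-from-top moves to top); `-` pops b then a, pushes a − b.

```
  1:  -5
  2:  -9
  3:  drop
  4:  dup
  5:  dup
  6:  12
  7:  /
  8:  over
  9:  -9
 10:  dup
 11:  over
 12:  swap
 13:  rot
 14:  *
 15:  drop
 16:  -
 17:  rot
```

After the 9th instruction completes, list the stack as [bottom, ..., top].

[-5, -5, 0, -5, -9]

-5   -> -5
-9   -> -5 -9
drop -> -5
dup  -> -5 -5
dup  -> -5 -5 -5
12   -> -5 -5 -5 12
/    -> -5 -5 0
over -> -5 -5 0 -5
-9   -> -5 -5 0 -5 -9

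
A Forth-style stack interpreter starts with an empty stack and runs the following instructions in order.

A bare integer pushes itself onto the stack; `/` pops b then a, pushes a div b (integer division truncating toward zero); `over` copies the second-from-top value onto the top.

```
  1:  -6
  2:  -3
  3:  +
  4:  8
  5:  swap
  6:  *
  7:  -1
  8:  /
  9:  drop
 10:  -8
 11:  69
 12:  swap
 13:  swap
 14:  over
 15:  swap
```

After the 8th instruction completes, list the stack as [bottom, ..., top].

[72]

-6    [-6]
-3    [-6, -3]
+     [-9]
8     [-9, 8]
swap  [8, -9]
*     [-72]
-1    [-72, -1]
/     [72]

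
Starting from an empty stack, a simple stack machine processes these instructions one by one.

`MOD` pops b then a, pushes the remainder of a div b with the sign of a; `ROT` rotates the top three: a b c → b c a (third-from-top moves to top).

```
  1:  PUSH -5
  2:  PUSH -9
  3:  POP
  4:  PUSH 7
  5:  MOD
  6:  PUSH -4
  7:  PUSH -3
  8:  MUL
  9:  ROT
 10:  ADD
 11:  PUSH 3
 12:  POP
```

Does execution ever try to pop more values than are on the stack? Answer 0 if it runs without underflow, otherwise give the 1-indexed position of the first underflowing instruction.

PUSH -5 → [-5]
PUSH -9 → [-5, -9]
POP     → [-5]
PUSH 7  → [-5, 7]
MOD     → [-5]
PUSH -4 → [-5, -4]
PUSH -3 → [-5, -4, -3]
MUL     → [-5, 12]
ROT  — needs 3 operands, stack has 2 → underflow

9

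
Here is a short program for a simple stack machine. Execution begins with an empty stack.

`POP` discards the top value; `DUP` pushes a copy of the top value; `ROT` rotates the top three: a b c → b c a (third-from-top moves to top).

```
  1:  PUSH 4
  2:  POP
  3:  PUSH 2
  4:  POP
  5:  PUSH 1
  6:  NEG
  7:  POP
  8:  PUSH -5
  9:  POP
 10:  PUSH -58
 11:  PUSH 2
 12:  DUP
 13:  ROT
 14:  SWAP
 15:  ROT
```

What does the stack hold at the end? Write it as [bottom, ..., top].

[-58, 2, 2]

PUSH 4   → 4
POP      → (empty)
PUSH 2   → 2
POP      → (empty)
PUSH 1   → 1
NEG      → -1
POP      → (empty)
PUSH -5  → -5
POP      → (empty)
PUSH -58 → -58
PUSH 2   → -58 2
DUP      → -58 2 2
ROT      → 2 2 -58
SWAP     → 2 -58 2
ROT      → -58 2 2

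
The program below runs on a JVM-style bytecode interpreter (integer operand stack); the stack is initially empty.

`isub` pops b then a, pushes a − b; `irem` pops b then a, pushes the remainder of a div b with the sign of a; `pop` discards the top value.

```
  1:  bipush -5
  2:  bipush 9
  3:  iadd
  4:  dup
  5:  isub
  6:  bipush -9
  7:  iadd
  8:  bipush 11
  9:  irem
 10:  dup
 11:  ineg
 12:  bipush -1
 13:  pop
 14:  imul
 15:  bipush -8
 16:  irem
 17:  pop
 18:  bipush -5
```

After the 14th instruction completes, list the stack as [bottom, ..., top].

[-81]

bipush -5 : [-5]
bipush 9  : [-5, 9]
iadd      : [4]
dup       : [4, 4]
isub      : [0]
bipush -9 : [0, -9]
iadd      : [-9]
bipush 11 : [-9, 11]
irem      : [-9]
dup       : [-9, -9]
ineg      : [-9, 9]
bipush -1 : [-9, 9, -1]
pop       : [-9, 9]
imul      : [-81]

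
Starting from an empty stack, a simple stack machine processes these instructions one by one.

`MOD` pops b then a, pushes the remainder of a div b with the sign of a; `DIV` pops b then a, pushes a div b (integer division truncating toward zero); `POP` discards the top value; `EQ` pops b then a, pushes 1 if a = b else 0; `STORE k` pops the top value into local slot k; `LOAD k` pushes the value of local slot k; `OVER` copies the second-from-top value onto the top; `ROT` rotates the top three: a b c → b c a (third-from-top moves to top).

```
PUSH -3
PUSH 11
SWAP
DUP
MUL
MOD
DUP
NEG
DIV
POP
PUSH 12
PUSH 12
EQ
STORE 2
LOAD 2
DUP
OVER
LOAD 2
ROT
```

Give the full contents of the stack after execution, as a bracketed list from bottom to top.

PUSH -3 → [-3]
PUSH 11 → [-3, 11]
SWAP    → [11, -3]
DUP     → [11, -3, -3]
MUL     → [11, 9]
MOD     → [2]
DUP     → [2, 2]
NEG     → [2, -2]
DIV     → [-1]
POP     → []
PUSH 12 → [12]
PUSH 12 → [12, 12]
EQ      → [1]
STORE 2 → []
LOAD 2  → [1]
DUP     → [1, 1]
OVER    → [1, 1, 1]
LOAD 2  → [1, 1, 1, 1]
ROT     → [1, 1, 1, 1]

[1, 1, 1, 1]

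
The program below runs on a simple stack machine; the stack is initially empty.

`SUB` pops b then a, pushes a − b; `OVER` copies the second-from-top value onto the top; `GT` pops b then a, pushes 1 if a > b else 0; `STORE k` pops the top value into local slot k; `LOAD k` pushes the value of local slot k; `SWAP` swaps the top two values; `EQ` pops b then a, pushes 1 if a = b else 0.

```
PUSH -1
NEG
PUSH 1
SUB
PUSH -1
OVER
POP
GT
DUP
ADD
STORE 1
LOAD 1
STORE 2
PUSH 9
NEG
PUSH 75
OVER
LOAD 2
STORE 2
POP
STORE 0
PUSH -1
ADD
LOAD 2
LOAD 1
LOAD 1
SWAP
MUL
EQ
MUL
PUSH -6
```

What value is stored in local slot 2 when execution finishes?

PUSH -1 -> -1
NEG     -> 1
PUSH 1  -> 1 1
SUB     -> 0
PUSH -1 -> 0 -1
OVER    -> 0 -1 0
POP     -> 0 -1
GT      -> 1
DUP     -> 1 1
ADD     -> 2
STORE 1 -> (empty)
LOAD 1  -> 2
STORE 2 -> (empty)
PUSH 9  -> 9
NEG     -> -9
PUSH 75 -> -9 75
OVER    -> -9 75 -9
LOAD 2  -> -9 75 -9 2
STORE 2 -> -9 75 -9
POP     -> -9 75
STORE 0 -> -9
PUSH -1 -> -9 -1
ADD     -> -10
LOAD 2  -> -10 2
LOAD 1  -> -10 2 2
LOAD 1  -> -10 2 2 2
SWAP    -> -10 2 2 2
MUL     -> -10 2 4
EQ      -> -10 0
MUL     -> 0
PUSH -6 -> 0 -6

2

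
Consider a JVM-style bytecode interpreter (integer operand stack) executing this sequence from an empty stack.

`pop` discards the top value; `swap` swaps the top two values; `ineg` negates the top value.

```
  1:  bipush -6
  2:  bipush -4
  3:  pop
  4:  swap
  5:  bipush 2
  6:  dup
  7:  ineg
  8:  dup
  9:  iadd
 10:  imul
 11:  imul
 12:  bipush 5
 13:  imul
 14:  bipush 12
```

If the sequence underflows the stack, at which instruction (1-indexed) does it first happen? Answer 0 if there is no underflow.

4

bipush -6 → [-6]
bipush -4 → [-6, -4]
pop       → [-6]
swap  — needs 2 operands, stack has 1 → underflow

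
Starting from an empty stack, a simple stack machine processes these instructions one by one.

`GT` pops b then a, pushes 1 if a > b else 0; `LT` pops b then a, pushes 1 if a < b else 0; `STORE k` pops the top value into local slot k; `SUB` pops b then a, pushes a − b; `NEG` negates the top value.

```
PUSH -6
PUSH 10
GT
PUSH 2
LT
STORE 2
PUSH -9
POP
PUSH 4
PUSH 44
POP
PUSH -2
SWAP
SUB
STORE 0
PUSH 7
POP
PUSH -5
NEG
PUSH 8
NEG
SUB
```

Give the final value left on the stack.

PUSH -6 → -6
PUSH 10 → -6 10
GT      → 0
PUSH 2  → 0 2
LT      → 1
STORE 2 → (empty)
PUSH -9 → -9
POP     → (empty)
PUSH 4  → 4
PUSH 44 → 4 44
POP     → 4
PUSH -2 → 4 -2
SWAP    → -2 4
SUB     → -6
STORE 0 → (empty)
PUSH 7  → 7
POP     → (empty)
PUSH -5 → -5
NEG     → 5
PUSH 8  → 5 8
NEG     → 5 -8
SUB     → 13

13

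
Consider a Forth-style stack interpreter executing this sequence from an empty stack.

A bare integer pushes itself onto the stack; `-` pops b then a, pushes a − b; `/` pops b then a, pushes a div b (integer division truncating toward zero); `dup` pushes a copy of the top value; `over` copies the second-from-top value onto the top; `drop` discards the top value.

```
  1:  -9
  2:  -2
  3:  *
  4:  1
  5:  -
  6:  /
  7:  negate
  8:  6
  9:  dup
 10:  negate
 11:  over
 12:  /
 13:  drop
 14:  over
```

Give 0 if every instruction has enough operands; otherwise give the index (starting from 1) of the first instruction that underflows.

6

-9 : [-9]
-2 : [-9, -2]
*  : [18]
1  : [18, 1]
-  : [17]
/  — needs 2 operands, stack has 1 → underflow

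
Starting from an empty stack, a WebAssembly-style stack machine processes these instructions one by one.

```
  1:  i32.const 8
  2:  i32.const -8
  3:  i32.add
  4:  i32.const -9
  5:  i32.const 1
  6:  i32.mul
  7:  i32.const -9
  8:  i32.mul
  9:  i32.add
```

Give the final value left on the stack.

81

i32.const 8  : 8
i32.const -8 : 8 -8
i32.add      : 0
i32.const -9 : 0 -9
i32.const 1  : 0 -9 1
i32.mul      : 0 -9
i32.const -9 : 0 -9 -9
i32.mul      : 0 81
i32.add      : 81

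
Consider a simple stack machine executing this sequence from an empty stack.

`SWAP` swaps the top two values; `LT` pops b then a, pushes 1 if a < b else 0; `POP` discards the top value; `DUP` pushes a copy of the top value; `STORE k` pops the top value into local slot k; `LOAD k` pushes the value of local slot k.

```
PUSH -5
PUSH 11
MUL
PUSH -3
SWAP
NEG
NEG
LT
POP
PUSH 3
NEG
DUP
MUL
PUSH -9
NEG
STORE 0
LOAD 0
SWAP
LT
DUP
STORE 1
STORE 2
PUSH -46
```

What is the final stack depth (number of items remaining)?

1

PUSH -5  : [-5]
PUSH 11  : [-5, 11]
MUL      : [-55]
PUSH -3  : [-55, -3]
SWAP     : [-3, -55]
NEG      : [-3, 55]
NEG      : [-3, -55]
LT       : [0]
POP      : []
PUSH 3   : [3]
NEG      : [-3]
DUP      : [-3, -3]
MUL      : [9]
PUSH -9  : [9, -9]
NEG      : [9, 9]
STORE 0  : [9]
LOAD 0   : [9, 9]
SWAP     : [9, 9]
LT       : [0]
DUP      : [0, 0]
STORE 1  : [0]
STORE 2  : []
PUSH -46 : [-46]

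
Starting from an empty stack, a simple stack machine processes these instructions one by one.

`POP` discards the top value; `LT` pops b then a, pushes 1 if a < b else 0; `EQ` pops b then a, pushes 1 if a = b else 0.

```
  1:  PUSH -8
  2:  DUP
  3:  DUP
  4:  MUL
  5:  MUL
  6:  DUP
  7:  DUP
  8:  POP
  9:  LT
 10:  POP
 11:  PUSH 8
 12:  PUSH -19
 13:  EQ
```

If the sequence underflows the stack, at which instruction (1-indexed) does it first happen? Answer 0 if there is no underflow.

0

PUSH -8   [-8]
DUP       [-8, -8]
DUP       [-8, -8, -8]
MUL       [-8, 64]
MUL       [-512]
DUP       [-512, -512]
DUP       [-512, -512, -512]
POP       [-512, -512]
LT        [0]
POP       []
PUSH 8    [8]
PUSH -19  [8, -19]
EQ        [0]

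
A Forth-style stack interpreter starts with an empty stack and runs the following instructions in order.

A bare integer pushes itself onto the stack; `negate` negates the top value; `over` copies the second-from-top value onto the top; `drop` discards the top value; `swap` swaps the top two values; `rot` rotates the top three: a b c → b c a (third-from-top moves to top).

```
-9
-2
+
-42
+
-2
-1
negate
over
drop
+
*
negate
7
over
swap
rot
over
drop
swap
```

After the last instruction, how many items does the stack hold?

-9      -9
-2      -9 -2
+       -11
-42     -11 -42
+       -53
-2      -53 -2
-1      -53 -2 -1
negate  -53 -2 1
over    -53 -2 1 -2
drop    -53 -2 1
+       -53 -1
*       53
negate  -53
7       -53 7
over    -53 7 -53
swap    -53 -53 7
rot     -53 7 -53
over    -53 7 -53 7
drop    -53 7 -53
swap    -53 -53 7

3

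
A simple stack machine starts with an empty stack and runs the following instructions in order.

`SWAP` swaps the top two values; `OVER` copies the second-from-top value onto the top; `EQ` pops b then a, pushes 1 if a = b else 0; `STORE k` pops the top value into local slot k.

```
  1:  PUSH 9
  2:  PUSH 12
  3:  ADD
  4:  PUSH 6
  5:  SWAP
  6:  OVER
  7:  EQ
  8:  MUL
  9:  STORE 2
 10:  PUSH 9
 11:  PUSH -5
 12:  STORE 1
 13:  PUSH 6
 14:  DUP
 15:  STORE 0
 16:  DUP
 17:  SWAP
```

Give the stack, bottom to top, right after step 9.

PUSH 9   [9]
PUSH 12  [9, 12]
ADD      [21]
PUSH 6   [21, 6]
SWAP     [6, 21]
OVER     [6, 21, 6]
EQ       [6, 0]
MUL      [0]
STORE 2  []

[]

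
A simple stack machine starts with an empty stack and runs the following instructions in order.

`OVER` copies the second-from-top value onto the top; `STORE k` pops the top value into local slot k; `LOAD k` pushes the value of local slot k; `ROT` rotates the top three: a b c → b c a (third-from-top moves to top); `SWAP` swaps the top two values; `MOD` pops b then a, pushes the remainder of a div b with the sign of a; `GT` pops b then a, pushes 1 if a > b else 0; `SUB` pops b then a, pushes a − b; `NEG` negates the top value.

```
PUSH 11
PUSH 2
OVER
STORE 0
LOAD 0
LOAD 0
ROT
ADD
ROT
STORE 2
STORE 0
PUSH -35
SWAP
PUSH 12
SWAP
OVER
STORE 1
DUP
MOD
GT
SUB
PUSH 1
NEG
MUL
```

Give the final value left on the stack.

PUSH 11  : [11]
PUSH 2   : [11, 2]
OVER     : [11, 2, 11]
STORE 0  : [11, 2]
LOAD 0   : [11, 2, 11]
LOAD 0   : [11, 2, 11, 11]
ROT      : [11, 11, 11, 2]
ADD      : [11, 11, 13]
ROT      : [11, 13, 11]
STORE 2  : [11, 13]
STORE 0  : [11]
PUSH -35 : [11, -35]
SWAP     : [-35, 11]
PUSH 12  : [-35, 11, 12]
SWAP     : [-35, 12, 11]
OVER     : [-35, 12, 11, 12]
STORE 1  : [-35, 12, 11]
DUP      : [-35, 12, 11, 11]
MOD      : [-35, 12, 0]
GT       : [-35, 1]
SUB      : [-36]
PUSH 1   : [-36, 1]
NEG      : [-36, -1]
MUL      : [36]

36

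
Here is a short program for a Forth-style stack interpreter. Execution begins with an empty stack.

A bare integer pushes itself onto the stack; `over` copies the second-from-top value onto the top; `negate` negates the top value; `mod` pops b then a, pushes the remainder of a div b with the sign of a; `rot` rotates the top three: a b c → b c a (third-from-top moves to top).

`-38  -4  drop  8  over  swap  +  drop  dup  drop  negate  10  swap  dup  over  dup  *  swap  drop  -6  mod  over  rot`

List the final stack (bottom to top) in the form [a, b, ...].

-38    -> [-38]
-4     -> [-38, -4]
drop   -> [-38]
8      -> [-38, 8]
over   -> [-38, 8, -38]
swap   -> [-38, -38, 8]
+      -> [-38, -30]
drop   -> [-38]
dup    -> [-38, -38]
drop   -> [-38]
negate -> [38]
10     -> [38, 10]
swap   -> [10, 38]
dup    -> [10, 38, 38]
over   -> [10, 38, 38, 38]
dup    -> [10, 38, 38, 38, 38]
*      -> [10, 38, 38, 1444]
swap   -> [10, 38, 1444, 38]
drop   -> [10, 38, 1444]
-6     -> [10, 38, 1444, -6]
mod    -> [10, 38, 4]
over   -> [10, 38, 4, 38]
rot    -> [10, 4, 38, 38]

[10, 4, 38, 38]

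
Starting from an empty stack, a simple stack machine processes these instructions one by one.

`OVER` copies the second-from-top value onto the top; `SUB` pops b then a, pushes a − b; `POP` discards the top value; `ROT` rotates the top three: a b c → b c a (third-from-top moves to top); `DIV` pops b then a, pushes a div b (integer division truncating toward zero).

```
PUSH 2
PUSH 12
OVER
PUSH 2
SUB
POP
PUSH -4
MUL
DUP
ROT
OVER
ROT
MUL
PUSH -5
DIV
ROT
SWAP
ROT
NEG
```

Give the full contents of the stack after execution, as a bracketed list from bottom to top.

PUSH 2  -> [2]
PUSH 12 -> [2, 12]
OVER    -> [2, 12, 2]
PUSH 2  -> [2, 12, 2, 2]
SUB     -> [2, 12, 0]
POP     -> [2, 12]
PUSH -4 -> [2, 12, -4]
MUL     -> [2, -48]
DUP     -> [2, -48, -48]
ROT     -> [-48, -48, 2]
OVER    -> [-48, -48, 2, -48]
ROT     -> [-48, 2, -48, -48]
MUL     -> [-48, 2, 2304]
PUSH -5 -> [-48, 2, 2304, -5]
DIV     -> [-48, 2, -460]
ROT     -> [2, -460, -48]
SWAP    -> [2, -48, -460]
ROT     -> [-48, -460, 2]
NEG     -> [-48, -460, -2]

[-48, -460, -2]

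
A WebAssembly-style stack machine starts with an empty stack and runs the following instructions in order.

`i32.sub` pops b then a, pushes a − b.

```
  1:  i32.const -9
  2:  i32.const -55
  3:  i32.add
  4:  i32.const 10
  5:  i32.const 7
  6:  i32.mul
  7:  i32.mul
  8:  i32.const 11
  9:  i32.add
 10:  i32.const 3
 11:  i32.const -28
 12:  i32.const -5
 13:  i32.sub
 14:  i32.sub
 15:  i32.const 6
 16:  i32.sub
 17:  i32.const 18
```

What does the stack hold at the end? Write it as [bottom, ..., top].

[-4469, 20, 18]

i32.const -9  → -9
i32.const -55 → -9 -55
i32.add       → -64
i32.const 10  → -64 10
i32.const 7   → -64 10 7
i32.mul       → -64 70
i32.mul       → -4480
i32.const 11  → -4480 11
i32.add       → -4469
i32.const 3   → -4469 3
i32.const -28 → -4469 3 -28
i32.const -5  → -4469 3 -28 -5
i32.sub       → -4469 3 -23
i32.sub       → -4469 26
i32.const 6   → -4469 26 6
i32.sub       → -4469 20
i32.const 18  → -4469 20 18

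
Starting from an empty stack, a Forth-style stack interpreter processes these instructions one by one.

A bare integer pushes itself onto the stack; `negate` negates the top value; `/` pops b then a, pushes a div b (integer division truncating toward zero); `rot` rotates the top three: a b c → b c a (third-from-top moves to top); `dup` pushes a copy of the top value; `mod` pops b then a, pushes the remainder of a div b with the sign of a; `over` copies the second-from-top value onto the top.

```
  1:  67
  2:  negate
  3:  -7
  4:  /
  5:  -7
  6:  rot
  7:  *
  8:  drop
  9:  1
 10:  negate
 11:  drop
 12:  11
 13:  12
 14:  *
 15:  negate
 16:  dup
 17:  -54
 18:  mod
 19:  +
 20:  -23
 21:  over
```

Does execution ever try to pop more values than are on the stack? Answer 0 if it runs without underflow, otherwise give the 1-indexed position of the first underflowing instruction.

67     -> [67]
negate -> [-67]
-7     -> [-67, -7]
/      -> [9]
-7     -> [9, -7]
rot  — needs 3 operands, stack has 2 → underflow

6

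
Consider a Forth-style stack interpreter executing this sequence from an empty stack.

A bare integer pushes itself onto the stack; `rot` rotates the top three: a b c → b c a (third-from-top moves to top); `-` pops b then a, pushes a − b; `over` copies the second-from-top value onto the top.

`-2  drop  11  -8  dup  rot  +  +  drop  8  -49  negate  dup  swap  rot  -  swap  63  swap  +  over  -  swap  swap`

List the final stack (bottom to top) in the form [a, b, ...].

[41, 71]

-2     -> [-2]
drop   -> []
11     -> [11]
-8     -> [11, -8]
dup    -> [11, -8, -8]
rot    -> [-8, -8, 11]
+      -> [-8, 3]
+      -> [-5]
drop   -> []
8      -> [8]
-49    -> [8, -49]
negate -> [8, 49]
dup    -> [8, 49, 49]
swap   -> [8, 49, 49]
rot    -> [49, 49, 8]
-      -> [49, 41]
swap   -> [41, 49]
63     -> [41, 49, 63]
swap   -> [41, 63, 49]
+      -> [41, 112]
over   -> [41, 112, 41]
-      -> [41, 71]
swap   -> [71, 41]
swap   -> [41, 71]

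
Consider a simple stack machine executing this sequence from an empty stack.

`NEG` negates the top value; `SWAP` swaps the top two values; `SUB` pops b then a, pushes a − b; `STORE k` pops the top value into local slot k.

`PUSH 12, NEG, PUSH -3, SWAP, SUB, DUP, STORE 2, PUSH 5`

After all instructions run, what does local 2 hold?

PUSH 12 : 12
NEG     : -12
PUSH -3 : -12 -3
SWAP    : -3 -12
SUB     : 9
DUP     : 9 9
STORE 2 : 9
PUSH 5  : 9 5

9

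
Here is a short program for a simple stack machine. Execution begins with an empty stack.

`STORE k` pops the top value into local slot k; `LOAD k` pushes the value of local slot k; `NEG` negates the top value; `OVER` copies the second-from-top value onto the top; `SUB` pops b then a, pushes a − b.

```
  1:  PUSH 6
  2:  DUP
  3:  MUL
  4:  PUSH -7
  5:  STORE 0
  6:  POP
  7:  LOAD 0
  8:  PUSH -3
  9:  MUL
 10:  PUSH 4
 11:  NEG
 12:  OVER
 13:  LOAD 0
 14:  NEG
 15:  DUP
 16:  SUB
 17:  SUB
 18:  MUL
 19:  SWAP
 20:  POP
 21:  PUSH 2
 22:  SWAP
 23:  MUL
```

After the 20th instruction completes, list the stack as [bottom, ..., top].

[-84]

PUSH 6  : 6
DUP     : 6 6
MUL     : 36
PUSH -7 : 36 -7
STORE 0 : 36
POP     : (empty)
LOAD 0  : -7
PUSH -3 : -7 -3
MUL     : 21
PUSH 4  : 21 4
NEG     : 21 -4
OVER    : 21 -4 21
LOAD 0  : 21 -4 21 -7
NEG     : 21 -4 21 7
DUP     : 21 -4 21 7 7
SUB     : 21 -4 21 0
SUB     : 21 -4 21
MUL     : 21 -84
SWAP    : -84 21
POP     : -84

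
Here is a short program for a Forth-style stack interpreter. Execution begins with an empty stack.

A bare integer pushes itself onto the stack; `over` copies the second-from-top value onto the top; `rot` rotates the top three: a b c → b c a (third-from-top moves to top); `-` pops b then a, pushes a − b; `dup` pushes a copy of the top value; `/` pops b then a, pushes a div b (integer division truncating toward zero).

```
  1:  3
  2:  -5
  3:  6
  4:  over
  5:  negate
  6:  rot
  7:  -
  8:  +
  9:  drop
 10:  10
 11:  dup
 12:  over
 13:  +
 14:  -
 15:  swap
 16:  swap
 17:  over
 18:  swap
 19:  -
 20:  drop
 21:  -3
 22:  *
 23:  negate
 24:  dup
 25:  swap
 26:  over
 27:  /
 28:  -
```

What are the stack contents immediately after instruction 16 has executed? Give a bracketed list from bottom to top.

[3, -10]

3       3
-5      3 -5
6       3 -5 6
over    3 -5 6 -5
negate  3 -5 6 5
rot     3 6 5 -5
-       3 6 10
+       3 16
drop    3
10      3 10
dup     3 10 10
over    3 10 10 10
+       3 10 20
-       3 -10
swap    -10 3
swap    3 -10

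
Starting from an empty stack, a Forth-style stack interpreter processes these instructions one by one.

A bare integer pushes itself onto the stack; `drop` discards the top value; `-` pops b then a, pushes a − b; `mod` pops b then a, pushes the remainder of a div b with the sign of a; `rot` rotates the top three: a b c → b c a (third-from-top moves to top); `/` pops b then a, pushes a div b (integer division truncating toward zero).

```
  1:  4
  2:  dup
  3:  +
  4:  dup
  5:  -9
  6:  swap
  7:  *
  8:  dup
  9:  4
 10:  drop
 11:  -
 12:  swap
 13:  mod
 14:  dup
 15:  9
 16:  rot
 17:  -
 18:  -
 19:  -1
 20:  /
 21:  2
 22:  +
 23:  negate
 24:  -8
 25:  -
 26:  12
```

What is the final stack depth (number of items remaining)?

2

4      -> [4]
dup    -> [4, 4]
+      -> [8]
dup    -> [8, 8]
-9     -> [8, 8, -9]
swap   -> [8, -9, 8]
*      -> [8, -72]
dup    -> [8, -72, -72]
4      -> [8, -72, -72, 4]
drop   -> [8, -72, -72]
-      -> [8, 0]
swap   -> [0, 8]
mod    -> [0]
dup    -> [0, 0]
9      -> [0, 0, 9]
rot    -> [0, 9, 0]
-      -> [0, 9]
-      -> [-9]
-1     -> [-9, -1]
/      -> [9]
2      -> [9, 2]
+      -> [11]
negate -> [-11]
-8     -> [-11, -8]
-      -> [-3]
12     -> [-3, 12]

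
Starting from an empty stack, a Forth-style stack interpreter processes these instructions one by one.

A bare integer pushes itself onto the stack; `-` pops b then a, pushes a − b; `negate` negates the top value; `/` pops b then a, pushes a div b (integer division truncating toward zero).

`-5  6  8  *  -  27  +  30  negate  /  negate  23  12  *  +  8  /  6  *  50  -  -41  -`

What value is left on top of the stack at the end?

-5      [-5]
6       [-5, 6]
8       [-5, 6, 8]
*       [-5, 48]
-       [-53]
27      [-53, 27]
+       [-26]
30      [-26, 30]
negate  [-26, -30]
/       [0]
negate  [0]
23      [0, 23]
12      [0, 23, 12]
*       [0, 276]
+       [276]
8       [276, 8]
/       [34]
6       [34, 6]
*       [204]
50      [204, 50]
-       [154]
-41     [154, -41]
-       [195]

195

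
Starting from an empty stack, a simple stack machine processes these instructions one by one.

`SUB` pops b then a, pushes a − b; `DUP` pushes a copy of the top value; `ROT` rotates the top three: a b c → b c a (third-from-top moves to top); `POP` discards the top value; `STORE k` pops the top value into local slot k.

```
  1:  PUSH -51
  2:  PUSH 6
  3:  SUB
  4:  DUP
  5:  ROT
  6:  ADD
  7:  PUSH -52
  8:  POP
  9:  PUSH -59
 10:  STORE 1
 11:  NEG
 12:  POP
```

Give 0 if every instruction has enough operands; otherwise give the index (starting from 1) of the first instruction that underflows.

PUSH -51  [-51]
PUSH 6    [-51, 6]
SUB       [-57]
DUP       [-57, -57]
ROT  — needs 3 operands, stack has 2 → underflow

5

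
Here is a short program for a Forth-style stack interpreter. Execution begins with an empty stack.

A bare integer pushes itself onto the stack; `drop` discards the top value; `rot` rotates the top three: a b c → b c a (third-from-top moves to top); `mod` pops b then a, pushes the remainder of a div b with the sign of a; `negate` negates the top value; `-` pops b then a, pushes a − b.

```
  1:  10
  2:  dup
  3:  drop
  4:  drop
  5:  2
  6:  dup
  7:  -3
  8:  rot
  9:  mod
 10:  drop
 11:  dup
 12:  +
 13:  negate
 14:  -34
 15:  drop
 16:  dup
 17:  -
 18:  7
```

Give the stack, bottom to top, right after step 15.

[-4]

10      [10]
dup     [10, 10]
drop    [10]
drop    []
2       [2]
dup     [2, 2]
-3      [2, 2, -3]
rot     [2, -3, 2]
mod     [2, -1]
drop    [2]
dup     [2, 2]
+       [4]
negate  [-4]
-34     [-4, -34]
drop    [-4]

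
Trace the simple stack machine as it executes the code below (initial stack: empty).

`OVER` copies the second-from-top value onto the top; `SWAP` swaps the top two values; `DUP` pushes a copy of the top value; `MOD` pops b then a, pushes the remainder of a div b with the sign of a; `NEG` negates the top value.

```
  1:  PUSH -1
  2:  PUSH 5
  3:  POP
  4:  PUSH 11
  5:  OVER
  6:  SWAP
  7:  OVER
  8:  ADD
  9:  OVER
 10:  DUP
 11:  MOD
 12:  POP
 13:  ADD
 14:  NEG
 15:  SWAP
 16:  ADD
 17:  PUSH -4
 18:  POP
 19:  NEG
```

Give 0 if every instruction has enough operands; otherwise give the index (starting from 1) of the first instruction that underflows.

0

PUSH -1 → [-1]
PUSH 5  → [-1, 5]
POP     → [-1]
PUSH 11 → [-1, 11]
OVER    → [-1, 11, -1]
SWAP    → [-1, -1, 11]
OVER    → [-1, -1, 11, -1]
ADD     → [-1, -1, 10]
OVER    → [-1, -1, 10, -1]
DUP     → [-1, -1, 10, -1, -1]
MOD     → [-1, -1, 10, 0]
POP     → [-1, -1, 10]
ADD     → [-1, 9]
NEG     → [-1, -9]
SWAP    → [-9, -1]
ADD     → [-10]
PUSH -4 → [-10, -4]
POP     → [-10]
NEG     → [10]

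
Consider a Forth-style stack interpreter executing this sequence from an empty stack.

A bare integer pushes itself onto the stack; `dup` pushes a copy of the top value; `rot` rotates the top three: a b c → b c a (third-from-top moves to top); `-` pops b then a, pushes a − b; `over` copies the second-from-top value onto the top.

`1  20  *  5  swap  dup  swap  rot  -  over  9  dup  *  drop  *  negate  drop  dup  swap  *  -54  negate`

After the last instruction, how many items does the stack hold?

1       [1]
20      [1, 20]
*       [20]
5       [20, 5]
swap    [5, 20]
dup     [5, 20, 20]
swap    [5, 20, 20]
rot     [20, 20, 5]
-       [20, 15]
over    [20, 15, 20]
9       [20, 15, 20, 9]
dup     [20, 15, 20, 9, 9]
*       [20, 15, 20, 81]
drop    [20, 15, 20]
*       [20, 300]
negate  [20, -300]
drop    [20]
dup     [20, 20]
swap    [20, 20]
*       [400]
-54     [400, -54]
negate  [400, 54]

2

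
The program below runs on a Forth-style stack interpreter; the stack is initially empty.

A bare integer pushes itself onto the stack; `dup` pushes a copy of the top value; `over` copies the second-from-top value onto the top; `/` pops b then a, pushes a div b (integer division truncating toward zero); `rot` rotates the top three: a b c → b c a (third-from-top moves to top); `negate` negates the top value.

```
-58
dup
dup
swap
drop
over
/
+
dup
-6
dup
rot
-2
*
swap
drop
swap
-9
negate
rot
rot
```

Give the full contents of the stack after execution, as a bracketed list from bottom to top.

[-57, 9, 114, -6]

-58     [-58]
dup     [-58, -58]
dup     [-58, -58, -58]
swap    [-58, -58, -58]
drop    [-58, -58]
over    [-58, -58, -58]
/       [-58, 1]
+       [-57]
dup     [-57, -57]
-6      [-57, -57, -6]
dup     [-57, -57, -6, -6]
rot     [-57, -6, -6, -57]
-2      [-57, -6, -6, -57, -2]
*       [-57, -6, -6, 114]
swap    [-57, -6, 114, -6]
drop    [-57, -6, 114]
swap    [-57, 114, -6]
-9      [-57, 114, -6, -9]
negate  [-57, 114, -6, 9]
rot     [-57, -6, 9, 114]
rot     [-57, 9, 114, -6]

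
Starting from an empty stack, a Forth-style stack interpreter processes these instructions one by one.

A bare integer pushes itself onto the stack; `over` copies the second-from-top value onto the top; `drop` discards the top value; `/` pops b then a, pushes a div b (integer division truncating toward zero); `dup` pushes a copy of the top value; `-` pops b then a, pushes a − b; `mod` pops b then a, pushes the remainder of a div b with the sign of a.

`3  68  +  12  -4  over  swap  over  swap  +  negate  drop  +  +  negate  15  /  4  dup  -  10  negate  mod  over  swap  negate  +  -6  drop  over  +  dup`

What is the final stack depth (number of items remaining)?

3      → 3
68     → 3 68
+      → 71
12     → 71 12
-4     → 71 12 -4
over   → 71 12 -4 12
swap   → 71 12 12 -4
over   → 71 12 12 -4 12
swap   → 71 12 12 12 -4
+      → 71 12 12 8
negate → 71 12 12 -8
drop   → 71 12 12
+      → 71 24
+      → 95
negate → -95
15     → -95 15
/      → -6
4      → -6 4
dup    → -6 4 4
-      → -6 0
10     → -6 0 10
negate → -6 0 -10
mod    → -6 0
over   → -6 0 -6
swap   → -6 -6 0
negate → -6 -6 0
+      → -6 -6
-6     → -6 -6 -6
drop   → -6 -6
over   → -6 -6 -6
+      → -6 -12
dup    → -6 -12 -12

3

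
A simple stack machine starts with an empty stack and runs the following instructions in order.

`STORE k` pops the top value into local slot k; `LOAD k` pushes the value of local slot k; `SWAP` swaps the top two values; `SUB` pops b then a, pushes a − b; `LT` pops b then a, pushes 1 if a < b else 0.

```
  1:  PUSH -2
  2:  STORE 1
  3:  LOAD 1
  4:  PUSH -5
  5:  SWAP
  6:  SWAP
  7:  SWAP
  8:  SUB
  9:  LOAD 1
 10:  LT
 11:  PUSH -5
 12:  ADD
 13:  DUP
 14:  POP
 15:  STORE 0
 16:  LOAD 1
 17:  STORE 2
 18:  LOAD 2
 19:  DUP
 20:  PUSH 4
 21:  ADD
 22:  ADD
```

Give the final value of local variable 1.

-2

PUSH -2 → -2
STORE 1 → (empty)
LOAD 1  → -2
PUSH -5 → -2 -5
SWAP    → -5 -2
SWAP    → -2 -5
SWAP    → -5 -2
SUB     → -3
LOAD 1  → -3 -2
LT      → 1
PUSH -5 → 1 -5
ADD     → -4
DUP     → -4 -4
POP     → -4
STORE 0 → (empty)
LOAD 1  → -2
STORE 2 → (empty)
LOAD 2  → -2
DUP     → -2 -2
PUSH 4  → -2 -2 4
ADD     → -2 2
ADD     → 0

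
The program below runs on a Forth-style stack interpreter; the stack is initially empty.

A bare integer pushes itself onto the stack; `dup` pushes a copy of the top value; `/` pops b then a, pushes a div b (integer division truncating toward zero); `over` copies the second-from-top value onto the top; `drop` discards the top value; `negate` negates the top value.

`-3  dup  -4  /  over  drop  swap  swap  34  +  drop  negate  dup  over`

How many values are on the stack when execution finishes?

3

-3     → [-3]
dup    → [-3, -3]
-4     → [-3, -3, -4]
/      → [-3, 0]
over   → [-3, 0, -3]
drop   → [-3, 0]
swap   → [0, -3]
swap   → [-3, 0]
34     → [-3, 0, 34]
+      → [-3, 34]
drop   → [-3]
negate → [3]
dup    → [3, 3]
over   → [3, 3, 3]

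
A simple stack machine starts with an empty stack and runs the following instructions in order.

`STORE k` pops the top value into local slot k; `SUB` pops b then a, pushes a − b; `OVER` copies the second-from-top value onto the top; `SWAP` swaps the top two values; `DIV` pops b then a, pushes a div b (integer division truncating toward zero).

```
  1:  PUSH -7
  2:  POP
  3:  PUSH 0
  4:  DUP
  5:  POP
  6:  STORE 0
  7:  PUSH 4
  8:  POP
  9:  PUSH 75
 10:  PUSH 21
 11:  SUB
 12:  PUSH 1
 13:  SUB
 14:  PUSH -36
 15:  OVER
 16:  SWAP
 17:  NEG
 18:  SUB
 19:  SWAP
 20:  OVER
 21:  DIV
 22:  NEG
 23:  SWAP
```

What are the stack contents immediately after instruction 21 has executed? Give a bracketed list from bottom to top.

[17, 3]

PUSH -7  → [-7]
POP      → []
PUSH 0   → [0]
DUP      → [0, 0]
POP      → [0]
STORE 0  → []
PUSH 4   → [4]
POP      → []
PUSH 75  → [75]
PUSH 21  → [75, 21]
SUB      → [54]
PUSH 1   → [54, 1]
SUB      → [53]
PUSH -36 → [53, -36]
OVER     → [53, -36, 53]
SWAP     → [53, 53, -36]
NEG      → [53, 53, 36]
SUB      → [53, 17]
SWAP     → [17, 53]
OVER     → [17, 53, 17]
DIV      → [17, 3]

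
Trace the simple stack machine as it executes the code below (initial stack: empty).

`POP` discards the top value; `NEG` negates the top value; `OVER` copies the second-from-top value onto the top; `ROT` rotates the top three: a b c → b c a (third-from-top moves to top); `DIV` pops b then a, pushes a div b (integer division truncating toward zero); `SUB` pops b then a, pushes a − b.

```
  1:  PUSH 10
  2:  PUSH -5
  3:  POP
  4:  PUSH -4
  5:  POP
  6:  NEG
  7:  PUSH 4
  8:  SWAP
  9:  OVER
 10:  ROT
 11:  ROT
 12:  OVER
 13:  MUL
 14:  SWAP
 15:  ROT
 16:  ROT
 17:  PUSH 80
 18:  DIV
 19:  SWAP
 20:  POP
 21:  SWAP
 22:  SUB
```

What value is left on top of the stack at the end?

PUSH 10 -> [10]
PUSH -5 -> [10, -5]
POP     -> [10]
PUSH -4 -> [10, -4]
POP     -> [10]
NEG     -> [-10]
PUSH 4  -> [-10, 4]
SWAP    -> [4, -10]
OVER    -> [4, -10, 4]
ROT     -> [-10, 4, 4]
ROT     -> [4, 4, -10]
OVER    -> [4, 4, -10, 4]
MUL     -> [4, 4, -40]
SWAP    -> [4, -40, 4]
ROT     -> [-40, 4, 4]
ROT     -> [4, 4, -40]
PUSH 80 -> [4, 4, -40, 80]
DIV     -> [4, 4, 0]
SWAP    -> [4, 0, 4]
POP     -> [4, 0]
SWAP    -> [0, 4]
SUB     -> [-4]

-4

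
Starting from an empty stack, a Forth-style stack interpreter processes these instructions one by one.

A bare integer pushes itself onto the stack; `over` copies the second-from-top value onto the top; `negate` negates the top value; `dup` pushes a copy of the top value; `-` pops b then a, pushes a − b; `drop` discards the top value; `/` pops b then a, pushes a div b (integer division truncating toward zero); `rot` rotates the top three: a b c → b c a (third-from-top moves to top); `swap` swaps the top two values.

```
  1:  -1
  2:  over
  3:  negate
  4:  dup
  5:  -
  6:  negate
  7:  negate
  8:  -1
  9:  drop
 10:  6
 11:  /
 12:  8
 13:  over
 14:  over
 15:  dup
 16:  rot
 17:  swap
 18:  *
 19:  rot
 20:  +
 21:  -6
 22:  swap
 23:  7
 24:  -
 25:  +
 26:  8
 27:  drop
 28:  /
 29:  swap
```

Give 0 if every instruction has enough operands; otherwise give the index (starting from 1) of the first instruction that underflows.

-1 → [-1]
over  — needs 2 operands, stack has 1 → underflow

2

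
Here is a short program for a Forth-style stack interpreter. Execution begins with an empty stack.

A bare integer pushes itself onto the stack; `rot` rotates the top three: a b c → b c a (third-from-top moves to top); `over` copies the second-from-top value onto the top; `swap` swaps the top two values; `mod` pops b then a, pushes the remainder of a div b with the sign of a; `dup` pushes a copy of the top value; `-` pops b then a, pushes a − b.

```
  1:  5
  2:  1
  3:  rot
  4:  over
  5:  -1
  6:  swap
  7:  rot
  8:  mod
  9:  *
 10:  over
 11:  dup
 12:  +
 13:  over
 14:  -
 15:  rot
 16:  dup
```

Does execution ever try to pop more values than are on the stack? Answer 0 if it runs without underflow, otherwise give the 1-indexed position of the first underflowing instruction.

3

5  5
1  5 1
rot  — needs 3 operands, stack has 2 → underflow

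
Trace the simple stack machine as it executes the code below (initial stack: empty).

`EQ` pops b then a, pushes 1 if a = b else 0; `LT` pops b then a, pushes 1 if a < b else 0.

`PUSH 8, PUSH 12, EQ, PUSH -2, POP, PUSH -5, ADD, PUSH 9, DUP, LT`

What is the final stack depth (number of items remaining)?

2

PUSH 8  → 8
PUSH 12 → 8 12
EQ      → 0
PUSH -2 → 0 -2
POP     → 0
PUSH -5 → 0 -5
ADD     → -5
PUSH 9  → -5 9
DUP     → -5 9 9
LT      → -5 0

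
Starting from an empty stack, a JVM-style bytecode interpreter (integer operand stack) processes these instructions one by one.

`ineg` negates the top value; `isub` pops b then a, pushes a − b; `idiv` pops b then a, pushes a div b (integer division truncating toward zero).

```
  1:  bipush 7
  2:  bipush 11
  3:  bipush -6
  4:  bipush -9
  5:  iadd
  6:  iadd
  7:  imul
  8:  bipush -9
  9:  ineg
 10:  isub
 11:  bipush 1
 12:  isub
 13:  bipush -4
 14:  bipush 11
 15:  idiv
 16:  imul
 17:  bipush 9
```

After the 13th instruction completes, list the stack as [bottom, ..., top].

[-38, -4]

bipush 7  → 7
bipush 11 → 7 11
bipush -6 → 7 11 -6
bipush -9 → 7 11 -6 -9
iadd      → 7 11 -15
iadd      → 7 -4
imul      → -28
bipush -9 → -28 -9
ineg      → -28 9
isub      → -37
bipush 1  → -37 1
isub      → -38
bipush -4 → -38 -4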